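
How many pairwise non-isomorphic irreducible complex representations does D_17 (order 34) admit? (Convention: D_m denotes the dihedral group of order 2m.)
10

Justification: The number of irreducible complex representations of a finite group equals its number of conjugacy classes. D_17 has 10 conjugacy classes ((n+3)/2 for n odd), so D_17 (order 34) has exactly 10 irreducible complex representations.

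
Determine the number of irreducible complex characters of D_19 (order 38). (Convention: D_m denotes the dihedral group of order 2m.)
11

Argument: The number of irreducible complex representations of a finite group equals its number of conjugacy classes. D_19 has 11 conjugacy classes ((n+3)/2 for n odd), so D_19 (order 38) has exactly 11 irreducible complex representations.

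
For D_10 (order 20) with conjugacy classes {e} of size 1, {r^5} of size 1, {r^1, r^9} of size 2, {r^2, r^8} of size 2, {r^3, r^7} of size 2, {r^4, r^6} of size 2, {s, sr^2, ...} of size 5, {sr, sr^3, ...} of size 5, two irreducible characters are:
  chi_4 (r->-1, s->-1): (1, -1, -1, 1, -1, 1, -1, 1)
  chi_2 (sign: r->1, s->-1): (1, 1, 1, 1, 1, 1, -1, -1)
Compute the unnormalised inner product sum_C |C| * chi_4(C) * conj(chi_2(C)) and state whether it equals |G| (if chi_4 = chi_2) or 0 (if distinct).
Sum = 0; so <chi_4, chi_2> = 0 (distinct irreducibles are orthogonal).

Compute term by term over conjugacy classes (|C| * chi_4(C) * conj(chi_2(C))):
  1*(1)*conj(1) + 1*(-1)*conj(1) + 2*(-1)*conj(1) + 2*(1)*conj(1) + 2*(-1)*conj(1) + 2*(1)*conj(1) + 5*(-1)*conj(-1) + 5*(1)*conj(-1)
  = (1) + (-1) + (-2) + (2) + (-2) + (2) + (5) + (-5)
  = 0.
Dividing by |G| = 20 gives 0/20 = 0, matching the row-orthogonality relation <chi_4, chi_2> = [chi_4 = chi_2].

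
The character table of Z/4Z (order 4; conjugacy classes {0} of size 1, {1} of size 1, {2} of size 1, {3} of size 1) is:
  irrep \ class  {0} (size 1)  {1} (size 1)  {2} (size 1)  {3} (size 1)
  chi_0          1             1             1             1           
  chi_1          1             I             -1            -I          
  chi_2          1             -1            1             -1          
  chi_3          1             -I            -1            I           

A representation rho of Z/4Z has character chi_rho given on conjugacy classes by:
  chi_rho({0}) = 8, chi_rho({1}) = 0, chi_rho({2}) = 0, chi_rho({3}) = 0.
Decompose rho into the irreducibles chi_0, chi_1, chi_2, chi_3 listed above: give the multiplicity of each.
Multiplicities: chi_0: 2, chi_1: 2, chi_2: 2, chi_3: 2.

Argument: Use <chi_rho, chi> = (1/|G|) sum_C |C| * chi_rho(C) * conj(chi(C)) with |G| = 4 for each irreducible chi in the table:
  <chi_rho, chi_0> = (1/4)[1*(8)*conj(1) + 1*(0)*conj(1) + 1*(0)*conj(1) + 1*(0)*conj(1)]
      = (1/4)[(8) + (0) + (0) + (0)] = 8/4 = 2
  <chi_rho, chi_1> = (1/4)[1*(8)*conj(1) + 1*(0)*conj(I) + 1*(0)*conj(-1) + 1*(0)*conj(-I)]
      = (1/4)[(8) + (0) + (0) + (0)] = 8/4 = 2
  <chi_rho, chi_2> = (1/4)[1*(8)*conj(1) + 1*(0)*conj(-1) + 1*(0)*conj(1) + 1*(0)*conj(-1)]
      = (1/4)[(8) + (0) + (0) + (0)] = 8/4 = 2
  <chi_rho, chi_3> = (1/4)[1*(8)*conj(1) + 1*(0)*conj(-I) + 1*(0)*conj(-1) + 1*(0)*conj(I)]
      = (1/4)[(8) + (0) + (0) + (0)] = 8/4 = 2
(Exp terms are combined using exp(i*s)*conj(exp(i*t)) = exp(i*(s-t)), and sums of them are collapsed using the identity that for every m > 1 the m distinct m-th roots of unity sum to 0, e.g. 1 + exp(2*I*pi/3) + exp(-2*I*pi/3) = 0.)
Dimension check: dim(rho) = sum (mult * dim) = 2*1 + 2*1 + 2*1 + 2*1 = 8 = chi_rho(e) = 8.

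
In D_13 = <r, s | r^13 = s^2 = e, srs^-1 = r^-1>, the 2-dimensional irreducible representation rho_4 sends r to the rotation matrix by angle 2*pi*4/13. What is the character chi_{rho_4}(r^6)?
chi_{rho_4}(r^6) = 2*cos(2*pi*4*6/13) = 2*cos(4*pi/13)

Reasoning: rho_4(r^6) is rotation by angle 2*pi*4*6/13, whose trace is 2*cos(2*pi*4*6/13) = 2*cos(4*pi/13).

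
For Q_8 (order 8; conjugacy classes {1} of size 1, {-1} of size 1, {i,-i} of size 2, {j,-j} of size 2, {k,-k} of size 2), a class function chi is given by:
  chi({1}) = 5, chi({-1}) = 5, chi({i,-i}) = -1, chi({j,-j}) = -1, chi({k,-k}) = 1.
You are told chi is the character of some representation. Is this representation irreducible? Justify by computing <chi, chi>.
Not irreducible (reducible): <chi, chi> = 7 > 1.

Justification: <chi, chi> = (1/|G|) sum_C |C| * |chi(C)|^2 = (1/8)[1*|5|^2 + 1*|5|^2 + 2*|-1|^2 + 2*|-1|^2 + 2*|1|^2]
  = (1/8)[(25) + (25) + (2) + (2) + (2)] = 56/8 = 7.
A character is irreducible iff <chi, chi> = 1, so this representation is reducible.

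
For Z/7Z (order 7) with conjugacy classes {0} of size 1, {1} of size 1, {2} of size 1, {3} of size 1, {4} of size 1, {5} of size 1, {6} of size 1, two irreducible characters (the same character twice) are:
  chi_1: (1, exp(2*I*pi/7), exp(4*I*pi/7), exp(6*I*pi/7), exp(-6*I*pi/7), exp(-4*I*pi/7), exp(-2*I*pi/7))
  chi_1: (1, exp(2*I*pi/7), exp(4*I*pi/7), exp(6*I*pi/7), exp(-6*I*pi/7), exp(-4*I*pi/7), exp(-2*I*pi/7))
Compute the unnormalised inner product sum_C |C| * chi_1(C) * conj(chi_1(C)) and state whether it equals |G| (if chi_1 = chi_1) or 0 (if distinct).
Sum = 7 = |G| = 7; so <chi_1, chi_1> = 1 (norm-1 confirms irreducibility).

Compute term by term over conjugacy classes (|C| * chi_1(C) * conj(chi_1(C))):
  1*(1)*conj(1) + 1*(exp(2*I*pi/7))*conj(exp(2*I*pi/7)) + 1*(exp(4*I*pi/7))*conj(exp(4*I*pi/7)) + 1*(exp(6*I*pi/7))*conj(exp(6*I*pi/7)) + 1*(exp(-6*I*pi/7))*conj(exp(-6*I*pi/7)) + 1*(exp(-4*I*pi/7))*conj(exp(-4*I*pi/7)) + 1*(exp(-2*I*pi/7))*conj(exp(-2*I*pi/7))
  = (1) + (1) + (1) + (1) + (1) + (1) + (1)
  = 7.
(Exp terms are combined using exp(i*s)*conj(exp(i*t)) = exp(i*(s-t)), and sums of them are collapsed using the identity that for every m > 1 the m distinct m-th roots of unity sum to 0, e.g. 1 + exp(2*I*pi/3) + exp(-2*I*pi/3) = 0.)
Dividing by |G| = 7 gives 7/7 = 1, matching the row-orthogonality relation <chi_1, chi_1> = [chi_1 = chi_1].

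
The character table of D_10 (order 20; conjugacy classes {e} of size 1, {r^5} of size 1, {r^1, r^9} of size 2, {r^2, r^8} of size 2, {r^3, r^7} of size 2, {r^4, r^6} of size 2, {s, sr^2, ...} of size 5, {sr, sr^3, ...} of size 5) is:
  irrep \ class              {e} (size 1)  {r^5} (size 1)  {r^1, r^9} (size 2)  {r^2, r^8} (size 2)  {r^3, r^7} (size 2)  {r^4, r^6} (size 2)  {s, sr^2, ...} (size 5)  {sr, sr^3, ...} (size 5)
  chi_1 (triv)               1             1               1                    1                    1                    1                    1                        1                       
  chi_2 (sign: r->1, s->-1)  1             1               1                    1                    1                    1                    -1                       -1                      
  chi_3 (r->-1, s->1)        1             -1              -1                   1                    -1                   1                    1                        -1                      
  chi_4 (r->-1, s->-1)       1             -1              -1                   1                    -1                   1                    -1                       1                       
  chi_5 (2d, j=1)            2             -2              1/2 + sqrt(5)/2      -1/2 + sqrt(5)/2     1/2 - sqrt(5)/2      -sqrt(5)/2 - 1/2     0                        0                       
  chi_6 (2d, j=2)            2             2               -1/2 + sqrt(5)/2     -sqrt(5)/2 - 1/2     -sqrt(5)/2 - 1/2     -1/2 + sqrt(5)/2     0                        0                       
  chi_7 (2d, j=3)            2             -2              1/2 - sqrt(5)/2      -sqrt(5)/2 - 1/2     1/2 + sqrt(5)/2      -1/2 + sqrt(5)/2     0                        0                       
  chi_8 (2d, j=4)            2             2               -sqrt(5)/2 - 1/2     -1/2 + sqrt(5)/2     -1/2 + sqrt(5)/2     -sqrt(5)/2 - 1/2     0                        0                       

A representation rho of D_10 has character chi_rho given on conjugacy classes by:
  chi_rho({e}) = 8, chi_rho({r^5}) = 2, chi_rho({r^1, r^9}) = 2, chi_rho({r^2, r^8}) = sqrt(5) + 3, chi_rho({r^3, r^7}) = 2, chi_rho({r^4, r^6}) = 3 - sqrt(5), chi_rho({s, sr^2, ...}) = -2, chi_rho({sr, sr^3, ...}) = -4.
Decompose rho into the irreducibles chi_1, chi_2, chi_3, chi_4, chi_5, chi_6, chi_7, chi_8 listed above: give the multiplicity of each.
Multiplicities: chi_1: 0, chi_2: 3, chi_3: 1, chi_4: 0, chi_5: 1, chi_6: 0, chi_7: 0, chi_8: 1.

Justification: Use <chi_rho, chi> = (1/|G|) sum_C |C| * chi_rho(C) * conj(chi(C)) with |G| = 20 for each irreducible chi in the table:
  <chi_rho, chi_1> = (1/20)[1*(8)*conj(1) + 1*(2)*conj(1) + 2*(2)*conj(1) + 2*(sqrt(5) + 3)*conj(1) + 2*(2)*conj(1) + 2*(3 - sqrt(5))*conj(1) + 5*(-2)*conj(1) + 5*(-4)*conj(1)]
      = (1/20)[(8) + (2) + (4) + (2*sqrt(5) + 6) + (4) + (6 - 2*sqrt(5)) + (-10) + (-20)] = 0/20 = 0
  <chi_rho, chi_2> = (1/20)[1*(8)*conj(1) + 1*(2)*conj(1) + 2*(2)*conj(1) + 2*(sqrt(5) + 3)*conj(1) + 2*(2)*conj(1) + 2*(3 - sqrt(5))*conj(1) + 5*(-2)*conj(-1) + 5*(-4)*conj(-1)]
      = (1/20)[(8) + (2) + (4) + (2*sqrt(5) + 6) + (4) + (6 - 2*sqrt(5)) + (10) + (20)] = 60/20 = 3
  <chi_rho, chi_3> = (1/20)[1*(8)*conj(1) + 1*(2)*conj(-1) + 2*(2)*conj(-1) + 2*(sqrt(5) + 3)*conj(1) + 2*(2)*conj(-1) + 2*(3 - sqrt(5))*conj(1) + 5*(-2)*conj(1) + 5*(-4)*conj(-1)]
      = (1/20)[(8) + (-2) + (-4) + (2*sqrt(5) + 6) + (-4) + (6 - 2*sqrt(5)) + (-10) + (20)] = 20/20 = 1
  <chi_rho, chi_4> = (1/20)[1*(8)*conj(1) + 1*(2)*conj(-1) + 2*(2)*conj(-1) + 2*(sqrt(5) + 3)*conj(1) + 2*(2)*conj(-1) + 2*(3 - sqrt(5))*conj(1) + 5*(-2)*conj(-1) + 5*(-4)*conj(1)]
      = (1/20)[(8) + (-2) + (-4) + (2*sqrt(5) + 6) + (-4) + (6 - 2*sqrt(5)) + (10) + (-20)] = 0/20 = 0
  <chi_rho, chi_5> = (1/20)[1*(8)*conj(2) + 1*(2)*conj(-2) + 2*(2)*conj(1/2 + sqrt(5)/2) + 2*(sqrt(5) + 3)*conj(-1/2 + sqrt(5)/2) + 2*(2)*conj(1/2 - sqrt(5)/2) + 2*(3 - sqrt(5))*conj(-sqrt(5)/2 - 1/2) + 5*(-2)*conj(0) + 5*(-4)*conj(0)]
      = (1/20)[(16) + (-4) + (2 + 2*sqrt(5)) + (2 + 2*sqrt(5)) + (2 - 2*sqrt(5)) + (2 - 2*sqrt(5)) + (0) + (0)] = 20/20 = 1
  <chi_rho, chi_6> = (1/20)[1*(8)*conj(2) + 1*(2)*conj(2) + 2*(2)*conj(-1/2 + sqrt(5)/2) + 2*(sqrt(5) + 3)*conj(-sqrt(5)/2 - 1/2) + 2*(2)*conj(-sqrt(5)/2 - 1/2) + 2*(3 - sqrt(5))*conj(-1/2 + sqrt(5)/2) + 5*(-2)*conj(0) + 5*(-4)*conj(0)]
      = (1/20)[(16) + (4) + (-2 + 2*sqrt(5)) + (-4*sqrt(5) - 8) + (-2*sqrt(5) - 2) + (-8 + 4*sqrt(5)) + (0) + (0)] = 0/20 = 0
  <chi_rho, chi_7> = (1/20)[1*(8)*conj(2) + 1*(2)*conj(-2) + 2*(2)*conj(1/2 - sqrt(5)/2) + 2*(sqrt(5) + 3)*conj(-sqrt(5)/2 - 1/2) + 2*(2)*conj(1/2 + sqrt(5)/2) + 2*(3 - sqrt(5))*conj(-1/2 + sqrt(5)/2) + 5*(-2)*conj(0) + 5*(-4)*conj(0)]
      = (1/20)[(16) + (-4) + (2 - 2*sqrt(5)) + (-4*sqrt(5) - 8) + (2 + 2*sqrt(5)) + (-8 + 4*sqrt(5)) + (0) + (0)] = 0/20 = 0
  <chi_rho, chi_8> = (1/20)[1*(8)*conj(2) + 1*(2)*conj(2) + 2*(2)*conj(-sqrt(5)/2 - 1/2) + 2*(sqrt(5) + 3)*conj(-1/2 + sqrt(5)/2) + 2*(2)*conj(-1/2 + sqrt(5)/2) + 2*(3 - sqrt(5))*conj(-sqrt(5)/2 - 1/2) + 5*(-2)*conj(0) + 5*(-4)*conj(0)]
      = (1/20)[(16) + (4) + (-2*sqrt(5) - 2) + (2 + 2*sqrt(5)) + (-2 + 2*sqrt(5)) + (2 - 2*sqrt(5)) + (0) + (0)] = 20/20 = 1
Dimension check: dim(rho) = sum (mult * dim) = 0*1 + 3*1 + 1*1 + 0*1 + 1*2 + 0*2 + 0*2 + 1*2 = 8 = chi_rho(e) = 8.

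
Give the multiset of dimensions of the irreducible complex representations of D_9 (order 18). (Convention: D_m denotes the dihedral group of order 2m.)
Dimensions: 1, 1, 2, 2, 2, 2

There are 6 irreducibles (= number of conjugacy classes). Their dimensions d_i satisfy sum d_i^2 = |G| = 18: 1 + 1 + 4 + 4 + 4 + 4 = 18.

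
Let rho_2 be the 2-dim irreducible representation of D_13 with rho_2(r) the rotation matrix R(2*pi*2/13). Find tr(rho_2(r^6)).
chi_{rho_2}(r^6) = 2*cos(2*pi*2*6/13) = 2*cos(2*pi/13)

Justification: rho_2(r^6) is rotation by angle 2*pi*2*6/13, whose trace is 2*cos(2*pi*2*6/13) = 2*cos(2*pi/13).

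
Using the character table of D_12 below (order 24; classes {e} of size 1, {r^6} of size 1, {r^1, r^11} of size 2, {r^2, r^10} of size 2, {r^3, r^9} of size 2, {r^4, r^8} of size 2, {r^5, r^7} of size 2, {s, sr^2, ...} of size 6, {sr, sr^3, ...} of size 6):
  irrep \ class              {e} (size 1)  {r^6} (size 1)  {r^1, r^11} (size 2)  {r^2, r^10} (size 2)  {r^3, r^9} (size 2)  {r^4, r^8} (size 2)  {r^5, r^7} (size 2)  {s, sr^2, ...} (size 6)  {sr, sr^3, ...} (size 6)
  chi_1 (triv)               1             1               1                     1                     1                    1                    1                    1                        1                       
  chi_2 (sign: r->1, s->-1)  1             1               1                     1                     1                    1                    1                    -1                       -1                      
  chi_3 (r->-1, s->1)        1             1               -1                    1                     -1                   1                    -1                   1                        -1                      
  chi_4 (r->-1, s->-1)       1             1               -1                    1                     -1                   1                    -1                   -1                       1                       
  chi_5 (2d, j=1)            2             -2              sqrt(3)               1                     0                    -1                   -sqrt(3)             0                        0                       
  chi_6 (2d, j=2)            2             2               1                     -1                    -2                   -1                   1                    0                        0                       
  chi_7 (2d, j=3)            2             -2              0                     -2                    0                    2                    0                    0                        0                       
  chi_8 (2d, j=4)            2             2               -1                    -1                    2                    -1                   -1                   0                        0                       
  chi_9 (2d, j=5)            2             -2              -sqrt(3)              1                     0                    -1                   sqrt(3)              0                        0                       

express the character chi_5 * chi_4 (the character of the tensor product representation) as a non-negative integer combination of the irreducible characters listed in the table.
chi_5 tensor chi_4 = chi_9 (all other irreducibles have multiplicity 0).

Reasoning: The character of a tensor product is the pointwise product (chi_5 * chi_4)(C) = chi_5(C) * chi_4(C):
  {e}: (2)*(1), {r^6}: (-2)*(1), {r^1, r^11}: (sqrt(3))*(-1), {r^2, r^10}: (1)*(1), {r^3, r^9}: (0)*(-1), {r^4, r^8}: (-1)*(1), {r^5, r^7}: (-sqrt(3))*(-1), {s, sr^2, ...}: (0)*(-1), {sr, sr^3, ...}: (0)*(1)
so (chi_5 * chi_4) takes values
  {e} -> 2, {r^6} -> -2, {r^1, r^11} -> -sqrt(3), {r^2, r^10} -> 1, {r^3, r^9} -> 0, {r^4, r^8} -> -1, {r^5, r^7} -> sqrt(3), {s, sr^2, ...} -> 0, {sr, sr^3, ...} -> 0.
Now take the inner product of this character with each irreducible chi from the table, <chi_5*chi_4, chi> = (1/24) sum_C |C| (chi_5*chi_4)(C) conj(chi(C)):
  <chi_5*chi_4, chi_1> = (1/24)[1*(2)*conj(1) + 1*(-2)*conj(1) + 2*(-sqrt(3))*conj(1) + 2*(1)*conj(1) + 2*(0)*conj(1) + 2*(-1)*conj(1) + 2*(sqrt(3))*conj(1) + 6*(0)*conj(1) + 6*(0)*conj(1)]
      = (1/24)[(2) + (-2) + (-2*sqrt(3)) + (2) + (0) + (-2) + (2*sqrt(3)) + (0) + (0)] = 0/24 = 0
  <chi_5*chi_4, chi_2> = (1/24)[1*(2)*conj(1) + 1*(-2)*conj(1) + 2*(-sqrt(3))*conj(1) + 2*(1)*conj(1) + 2*(0)*conj(1) + 2*(-1)*conj(1) + 2*(sqrt(3))*conj(1) + 6*(0)*conj(-1) + 6*(0)*conj(-1)]
      = (1/24)[(2) + (-2) + (-2*sqrt(3)) + (2) + (0) + (-2) + (2*sqrt(3)) + (0) + (0)] = 0/24 = 0
  <chi_5*chi_4, chi_3> = (1/24)[1*(2)*conj(1) + 1*(-2)*conj(1) + 2*(-sqrt(3))*conj(-1) + 2*(1)*conj(1) + 2*(0)*conj(-1) + 2*(-1)*conj(1) + 2*(sqrt(3))*conj(-1) + 6*(0)*conj(1) + 6*(0)*conj(-1)]
      = (1/24)[(2) + (-2) + (2*sqrt(3)) + (2) + (0) + (-2) + (-2*sqrt(3)) + (0) + (0)] = 0/24 = 0
  <chi_5*chi_4, chi_4> = (1/24)[1*(2)*conj(1) + 1*(-2)*conj(1) + 2*(-sqrt(3))*conj(-1) + 2*(1)*conj(1) + 2*(0)*conj(-1) + 2*(-1)*conj(1) + 2*(sqrt(3))*conj(-1) + 6*(0)*conj(-1) + 6*(0)*conj(1)]
      = (1/24)[(2) + (-2) + (2*sqrt(3)) + (2) + (0) + (-2) + (-2*sqrt(3)) + (0) + (0)] = 0/24 = 0
  <chi_5*chi_4, chi_5> = (1/24)[1*(2)*conj(2) + 1*(-2)*conj(-2) + 2*(-sqrt(3))*conj(sqrt(3)) + 2*(1)*conj(1) + 2*(0)*conj(0) + 2*(-1)*conj(-1) + 2*(sqrt(3))*conj(-sqrt(3)) + 6*(0)*conj(0) + 6*(0)*conj(0)]
      = (1/24)[(4) + (4) + (-6) + (2) + (0) + (2) + (-6) + (0) + (0)] = 0/24 = 0
  <chi_5*chi_4, chi_6> = (1/24)[1*(2)*conj(2) + 1*(-2)*conj(2) + 2*(-sqrt(3))*conj(1) + 2*(1)*conj(-1) + 2*(0)*conj(-2) + 2*(-1)*conj(-1) + 2*(sqrt(3))*conj(1) + 6*(0)*conj(0) + 6*(0)*conj(0)]
      = (1/24)[(4) + (-4) + (-2*sqrt(3)) + (-2) + (0) + (2) + (2*sqrt(3)) + (0) + (0)] = 0/24 = 0
  <chi_5*chi_4, chi_7> = (1/24)[1*(2)*conj(2) + 1*(-2)*conj(-2) + 2*(-sqrt(3))*conj(0) + 2*(1)*conj(-2) + 2*(0)*conj(0) + 2*(-1)*conj(2) + 2*(sqrt(3))*conj(0) + 6*(0)*conj(0) + 6*(0)*conj(0)]
      = (1/24)[(4) + (4) + (0) + (-4) + (0) + (-4) + (0) + (0) + (0)] = 0/24 = 0
  <chi_5*chi_4, chi_8> = (1/24)[1*(2)*conj(2) + 1*(-2)*conj(2) + 2*(-sqrt(3))*conj(-1) + 2*(1)*conj(-1) + 2*(0)*conj(2) + 2*(-1)*conj(-1) + 2*(sqrt(3))*conj(-1) + 6*(0)*conj(0) + 6*(0)*conj(0)]
      = (1/24)[(4) + (-4) + (2*sqrt(3)) + (-2) + (0) + (2) + (-2*sqrt(3)) + (0) + (0)] = 0/24 = 0
  <chi_5*chi_4, chi_9> = (1/24)[1*(2)*conj(2) + 1*(-2)*conj(-2) + 2*(-sqrt(3))*conj(-sqrt(3)) + 2*(1)*conj(1) + 2*(0)*conj(0) + 2*(-1)*conj(-1) + 2*(sqrt(3))*conj(sqrt(3)) + 6*(0)*conj(0) + 6*(0)*conj(0)]
      = (1/24)[(4) + (4) + (6) + (2) + (0) + (2) + (6) + (0) + (0)] = 24/24 = 1
Hence the multiplicities are chi_9: 1. Dimension check: dim(chi_5)*dim(chi_4) = 2*1 = 2 and sum (mult * dim) = 1*2 = 2.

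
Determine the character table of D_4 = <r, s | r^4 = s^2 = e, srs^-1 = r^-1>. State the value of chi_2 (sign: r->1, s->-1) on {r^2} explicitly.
Conjugacy classes: {e} of size 1, {r^2} of size 1, {r^1, r^3} of size 2, {s, sr^2, ...} of size 2, {sr, sr^3, ...} of size 2.
Character table:
  irrep \ class              {e} (size 1)  {r^2} (size 1)  {r^1, r^3} (size 2)  {s, sr^2, ...} (size 2)  {sr, sr^3, ...} (size 2)
  chi_1 (triv)               1             1               1                    1                        1                       
  chi_2 (sign: r->1, s->-1)  1             1               1                    -1                       -1                      
  chi_3 (r->-1, s->1)        1             1               -1                   1                        -1                      
  chi_4 (r->-1, s->-1)       1             1               -1                   -1                       1                       
  chi_5 (2d, j=1)            2             -2              0                    0                        0                       

Spot check: chi_2 (sign: r->1, s->-1) on {r^2} = 1.

Justification: D_4 has order 2*4 = 8 with 5 conjugacy classes, hence 5 irreducibles. Sum of squared dims 1 + 1 + 1 + 1 + 4 = 8 = |G|. Linear characters come from the abelianisation; the 2-dimensional irreps have character r^k -> 2*cos(2*pi*j*k/4), reflections -> 0.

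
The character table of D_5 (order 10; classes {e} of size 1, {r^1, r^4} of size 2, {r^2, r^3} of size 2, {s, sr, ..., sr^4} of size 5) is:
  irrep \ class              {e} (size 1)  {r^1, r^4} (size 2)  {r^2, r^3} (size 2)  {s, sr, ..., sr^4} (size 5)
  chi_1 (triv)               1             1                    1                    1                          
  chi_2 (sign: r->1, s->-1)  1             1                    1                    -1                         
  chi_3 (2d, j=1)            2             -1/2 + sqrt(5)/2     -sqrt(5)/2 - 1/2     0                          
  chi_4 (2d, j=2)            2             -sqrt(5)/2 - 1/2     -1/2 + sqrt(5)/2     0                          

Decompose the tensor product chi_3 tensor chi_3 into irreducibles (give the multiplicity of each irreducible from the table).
chi_3 tensor chi_3 = chi_1 + chi_2 + chi_4 (all other irreducibles have multiplicity 0).

Proof sketch: The character of a tensor product is the pointwise product (chi_3 * chi_3)(C) = chi_3(C) * chi_3(C):
  {e}: (2)*(2), {r^1, r^4}: (-1/2 + sqrt(5)/2)*(-1/2 + sqrt(5)/2), {r^2, r^3}: (-sqrt(5)/2 - 1/2)*(-sqrt(5)/2 - 1/2), {s, sr, ..., sr^4}: (0)*(0)
so (chi_3 * chi_3) takes values
  {e} -> 4, {r^1, r^4} -> 3/2 - sqrt(5)/2, {r^2, r^3} -> sqrt(5)/2 + 3/2, {s, sr, ..., sr^4} -> 0.
Now take the inner product of this character with each irreducible chi from the table, <chi_3*chi_3, chi> = (1/10) sum_C |C| (chi_3*chi_3)(C) conj(chi(C)):
  <chi_3*chi_3, chi_1> = (1/10)[1*(4)*conj(1) + 2*(3/2 - sqrt(5)/2)*conj(1) + 2*(sqrt(5)/2 + 3/2)*conj(1) + 5*(0)*conj(1)]
      = (1/10)[(4) + (3 - sqrt(5)) + (sqrt(5) + 3) + (0)] = 10/10 = 1
  <chi_3*chi_3, chi_2> = (1/10)[1*(4)*conj(1) + 2*(3/2 - sqrt(5)/2)*conj(1) + 2*(sqrt(5)/2 + 3/2)*conj(1) + 5*(0)*conj(-1)]
      = (1/10)[(4) + (3 - sqrt(5)) + (sqrt(5) + 3) + (0)] = 10/10 = 1
  <chi_3*chi_3, chi_3> = (1/10)[1*(4)*conj(2) + 2*(3/2 - sqrt(5)/2)*conj(-1/2 + sqrt(5)/2) + 2*(sqrt(5)/2 + 3/2)*conj(-sqrt(5)/2 - 1/2) + 5*(0)*conj(0)]
      = (1/10)[(8) + (-4 + 2*sqrt(5)) + (-2*sqrt(5) - 4) + (0)] = 0/10 = 0
  <chi_3*chi_3, chi_4> = (1/10)[1*(4)*conj(2) + 2*(3/2 - sqrt(5)/2)*conj(-sqrt(5)/2 - 1/2) + 2*(sqrt(5)/2 + 3/2)*conj(-1/2 + sqrt(5)/2) + 5*(0)*conj(0)]
      = (1/10)[(8) + (1 - sqrt(5)) + (1 + sqrt(5)) + (0)] = 10/10 = 1
Hence the multiplicities are chi_1: 1, chi_2: 1, chi_4: 1. Dimension check: dim(chi_3)*dim(chi_3) = 2*2 = 4 and sum (mult * dim) = 1*1 + 1*1 + 1*2 = 4.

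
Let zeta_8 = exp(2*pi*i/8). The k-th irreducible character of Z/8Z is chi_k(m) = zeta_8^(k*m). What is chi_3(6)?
chi_3(6) = zeta_8^18 = I

Argument: chi_3(6) = zeta_8^(3*6) = zeta_8^18. Since zeta_8^8 = 1, this equals zeta_8^2 = exp(2*pi*i*2/8) = I.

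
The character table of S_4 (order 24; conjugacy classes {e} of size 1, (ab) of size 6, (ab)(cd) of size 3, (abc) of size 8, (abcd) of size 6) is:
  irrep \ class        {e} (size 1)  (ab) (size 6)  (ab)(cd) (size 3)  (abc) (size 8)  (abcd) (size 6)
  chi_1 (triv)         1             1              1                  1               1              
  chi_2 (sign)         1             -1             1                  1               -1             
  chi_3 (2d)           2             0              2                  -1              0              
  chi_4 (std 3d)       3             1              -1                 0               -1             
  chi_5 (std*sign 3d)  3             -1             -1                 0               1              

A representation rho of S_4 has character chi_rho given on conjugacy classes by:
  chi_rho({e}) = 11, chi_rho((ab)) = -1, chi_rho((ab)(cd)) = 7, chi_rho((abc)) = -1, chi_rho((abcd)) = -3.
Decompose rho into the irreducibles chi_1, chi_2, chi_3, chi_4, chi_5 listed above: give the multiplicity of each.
Multiplicities: chi_1: 0, chi_2: 2, chi_3: 3, chi_4: 1, chi_5: 0.

Use <chi_rho, chi> = (1/|G|) sum_C |C| * chi_rho(C) * conj(chi(C)) with |G| = 24 for each irreducible chi in the table:
  <chi_rho, chi_1> = (1/24)[1*(11)*conj(1) + 6*(-1)*conj(1) + 3*(7)*conj(1) + 8*(-1)*conj(1) + 6*(-3)*conj(1)]
      = (1/24)[(11) + (-6) + (21) + (-8) + (-18)] = 0/24 = 0
  <chi_rho, chi_2> = (1/24)[1*(11)*conj(1) + 6*(-1)*conj(-1) + 3*(7)*conj(1) + 8*(-1)*conj(1) + 6*(-3)*conj(-1)]
      = (1/24)[(11) + (6) + (21) + (-8) + (18)] = 48/24 = 2
  <chi_rho, chi_3> = (1/24)[1*(11)*conj(2) + 6*(-1)*conj(0) + 3*(7)*conj(2) + 8*(-1)*conj(-1) + 6*(-3)*conj(0)]
      = (1/24)[(22) + (0) + (42) + (8) + (0)] = 72/24 = 3
  <chi_rho, chi_4> = (1/24)[1*(11)*conj(3) + 6*(-1)*conj(1) + 3*(7)*conj(-1) + 8*(-1)*conj(0) + 6*(-3)*conj(-1)]
      = (1/24)[(33) + (-6) + (-21) + (0) + (18)] = 24/24 = 1
  <chi_rho, chi_5> = (1/24)[1*(11)*conj(3) + 6*(-1)*conj(-1) + 3*(7)*conj(-1) + 8*(-1)*conj(0) + 6*(-3)*conj(1)]
      = (1/24)[(33) + (6) + (-21) + (0) + (-18)] = 0/24 = 0
Dimension check: dim(rho) = sum (mult * dim) = 0*1 + 2*1 + 3*2 + 1*3 + 0*3 = 11 = chi_rho(e) = 11.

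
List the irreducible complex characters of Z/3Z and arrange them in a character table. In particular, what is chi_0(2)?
Character table of Z/3Z (irreps indexed chi_0,...,chi_2 with chi_k(m) = zeta_3^(k*m), zeta_3 = exp(2*pi*i/3)):
  irrep \ class  {0} (size 1)  {1} (size 1)    {2} (size 1)  
  chi_0          1             1               1             
  chi_1          1             exp(2*I*pi/3)   exp(-2*I*pi/3)
  chi_2          1             exp(-2*I*pi/3)  exp(2*I*pi/3) 

Spot check: chi_0(2) = zeta_3^(0*2) = zeta_3^0 = 1.

Details: Z/3Z is abelian, so all 3 irreducible complex representations are 1-dimensional. They are given by chi_k(m) = zeta_3^(k*m) for k = 0,...,2. Row orthogonality: sum_m chi_k(m) conj(chi_l(m)) = 3 * [k = l].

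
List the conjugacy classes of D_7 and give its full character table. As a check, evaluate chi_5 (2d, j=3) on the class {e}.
Conjugacy classes: {e} of size 1, {r^1, r^6} of size 2, {r^2, r^5} of size 2, {r^3, r^4} of size 2, {s, sr, ..., sr^6} of size 7.
Character table:
  irrep \ class              {e} (size 1)  {r^1, r^6} (size 2)  {r^2, r^5} (size 2)  {r^3, r^4} (size 2)  {s, sr, ..., sr^6} (size 7)
  chi_1 (triv)               1             1                    1                    1                    1                          
  chi_2 (sign: r->1, s->-1)  1             1                    1                    1                    -1                         
  chi_3 (2d, j=1)            2             2*cos(2*pi/7)        -2*cos(3*pi/7)       -2*cos(pi/7)         0                          
  chi_4 (2d, j=2)            2             -2*cos(3*pi/7)       -2*cos(pi/7)         2*cos(2*pi/7)        0                          
  chi_5 (2d, j=3)            2             -2*cos(pi/7)         2*cos(2*pi/7)        -2*cos(3*pi/7)       0                          

Spot check: chi_5 (2d, j=3) on {e} = 2.

Proof sketch: D_7 has order 2*7 = 14 with 5 conjugacy classes, hence 5 irreducibles. Sum of squared dims 1 + 1 + 4 + 4 + 4 = 14 = |G|. Linear characters come from the abelianisation; the 2-dimensional irreps have character r^k -> 2*cos(2*pi*j*k/7), reflections -> 0.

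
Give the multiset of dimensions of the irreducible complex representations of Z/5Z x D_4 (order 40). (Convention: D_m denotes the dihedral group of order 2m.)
Dimensions: 1, 1, 1, 1, 1, 1, 1, 1, 1, 1, 1, 1, 1, 1, 1, 1, 1, 1, 1, 1, 2, 2, 2, 2, 2

There are 25 irreducibles (= number of conjugacy classes). Their dimensions d_i satisfy sum d_i^2 = |G| = 40: 1 + 1 + 1 + 1 + 1 + 1 + 1 + 1 + 1 + 1 + 1 + 1 + 1 + 1 + 1 + 1 + 1 + 1 + 1 + 1 + 4 + 4 + 4 + 4 + 4 = 40. (For the product with Z/5Z: each of the 5 1-dim characters of Z/5Z tensors with each irrep of D_4, giving 5 copies of each D_4-dimension.)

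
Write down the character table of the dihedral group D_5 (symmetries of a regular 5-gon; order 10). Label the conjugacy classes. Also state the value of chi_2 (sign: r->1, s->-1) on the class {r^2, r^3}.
Conjugacy classes: {e} of size 1, {r^1, r^4} of size 2, {r^2, r^3} of size 2, {s, sr, ..., sr^4} of size 5.
Character table:
  irrep \ class              {e} (size 1)  {r^1, r^4} (size 2)  {r^2, r^3} (size 2)  {s, sr, ..., sr^4} (size 5)
  chi_1 (triv)               1             1                    1                    1                          
  chi_2 (sign: r->1, s->-1)  1             1                    1                    -1                         
  chi_3 (2d, j=1)            2             -1/2 + sqrt(5)/2     -sqrt(5)/2 - 1/2     0                          
  chi_4 (2d, j=2)            2             -sqrt(5)/2 - 1/2     -1/2 + sqrt(5)/2     0                          

Spot check: chi_2 (sign: r->1, s->-1) on {r^2, r^3} = 1.

Justification: D_5 has order 2*5 = 10 with 4 conjugacy classes, hence 4 irreducibles. Sum of squared dims 1 + 1 + 4 + 4 = 10 = |G|. Linear characters come from the abelianisation; the 2-dimensional irreps have character r^k -> 2*cos(2*pi*j*k/5), reflections -> 0.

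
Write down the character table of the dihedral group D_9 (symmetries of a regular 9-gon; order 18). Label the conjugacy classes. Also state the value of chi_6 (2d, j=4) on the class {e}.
Conjugacy classes: {e} of size 1, {r^1, r^8} of size 2, {r^2, r^7} of size 2, {r^3, r^6} of size 2, {r^4, r^5} of size 2, {s, sr, ..., sr^8} of size 9.
Character table:
  irrep \ class              {e} (size 1)  {r^1, r^8} (size 2)  {r^2, r^7} (size 2)  {r^3, r^6} (size 2)  {r^4, r^5} (size 2)  {s, sr, ..., sr^8} (size 9)
  chi_1 (triv)               1             1                    1                    1                    1                    1                          
  chi_2 (sign: r->1, s->-1)  1             1                    1                    1                    1                    -1                         
  chi_3 (2d, j=1)            2             2*cos(2*pi/9)        2*cos(4*pi/9)        -1                   -2*cos(pi/9)         0                          
  chi_4 (2d, j=2)            2             2*cos(4*pi/9)        -2*cos(pi/9)         -1                   2*cos(2*pi/9)        0                          
  chi_5 (2d, j=3)            2             -1                   -1                   2                    -1                   0                          
  chi_6 (2d, j=4)            2             -2*cos(pi/9)         2*cos(2*pi/9)        -1                   2*cos(4*pi/9)        0                          

Spot check: chi_6 (2d, j=4) on {e} = 2.

Argument: D_9 has order 2*9 = 18 with 6 conjugacy classes, hence 6 irreducibles. Sum of squared dims 1 + 1 + 4 + 4 + 4 + 4 = 18 = |G|. Linear characters come from the abelianisation; the 2-dimensional irreps have character r^k -> 2*cos(2*pi*j*k/9), reflections -> 0.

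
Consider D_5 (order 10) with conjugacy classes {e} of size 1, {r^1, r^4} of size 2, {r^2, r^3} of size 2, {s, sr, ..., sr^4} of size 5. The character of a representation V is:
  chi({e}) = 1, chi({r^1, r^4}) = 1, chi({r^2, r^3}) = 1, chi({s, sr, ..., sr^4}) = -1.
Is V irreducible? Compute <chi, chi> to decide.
Irreducible: <chi, chi> = 1.

Argument: <chi, chi> = (1/|G|) sum_C |C| * |chi(C)|^2 = (1/10)[1*|1|^2 + 2*|1|^2 + 2*|1|^2 + 5*|-1|^2]
  = (1/10)[(1) + (2) + (2) + (5)] = 10/10 = 1.
A character is irreducible iff <chi, chi> = 1, so this representation is irreducible.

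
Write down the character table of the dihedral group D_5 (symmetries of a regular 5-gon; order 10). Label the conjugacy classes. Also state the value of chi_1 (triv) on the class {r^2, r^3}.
Conjugacy classes: {e} of size 1, {r^1, r^4} of size 2, {r^2, r^3} of size 2, {s, sr, ..., sr^4} of size 5.
Character table:
  irrep \ class              {e} (size 1)  {r^1, r^4} (size 2)  {r^2, r^3} (size 2)  {s, sr, ..., sr^4} (size 5)
  chi_1 (triv)               1             1                    1                    1                          
  chi_2 (sign: r->1, s->-1)  1             1                    1                    -1                         
  chi_3 (2d, j=1)            2             -1/2 + sqrt(5)/2     -sqrt(5)/2 - 1/2     0                          
  chi_4 (2d, j=2)            2             -sqrt(5)/2 - 1/2     -1/2 + sqrt(5)/2     0                          

Spot check: chi_1 (triv) on {r^2, r^3} = 1.

Working: D_5 has order 2*5 = 10 with 4 conjugacy classes, hence 4 irreducibles. Sum of squared dims 1 + 1 + 4 + 4 = 10 = |G|. Linear characters come from the abelianisation; the 2-dimensional irreps have character r^k -> 2*cos(2*pi*j*k/5), reflections -> 0.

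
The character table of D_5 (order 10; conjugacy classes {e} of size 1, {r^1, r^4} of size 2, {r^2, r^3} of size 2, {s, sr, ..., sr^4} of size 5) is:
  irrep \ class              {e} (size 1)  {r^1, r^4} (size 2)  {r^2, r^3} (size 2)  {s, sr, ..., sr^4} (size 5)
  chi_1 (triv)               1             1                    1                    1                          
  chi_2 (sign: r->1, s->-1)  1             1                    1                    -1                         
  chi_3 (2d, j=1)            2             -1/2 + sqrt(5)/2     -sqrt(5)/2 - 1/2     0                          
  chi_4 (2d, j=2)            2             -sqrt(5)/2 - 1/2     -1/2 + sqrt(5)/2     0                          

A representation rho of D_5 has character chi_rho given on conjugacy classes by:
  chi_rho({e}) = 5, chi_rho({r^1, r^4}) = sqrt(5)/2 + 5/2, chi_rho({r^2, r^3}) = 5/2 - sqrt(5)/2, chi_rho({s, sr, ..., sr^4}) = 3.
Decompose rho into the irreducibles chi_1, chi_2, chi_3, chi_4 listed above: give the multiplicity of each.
Multiplicities: chi_1: 3, chi_2: 0, chi_3: 1, chi_4: 0.

Justification: Use <chi_rho, chi> = (1/|G|) sum_C |C| * chi_rho(C) * conj(chi(C)) with |G| = 10 for each irreducible chi in the table:
  <chi_rho, chi_1> = (1/10)[1*(5)*conj(1) + 2*(sqrt(5)/2 + 5/2)*conj(1) + 2*(5/2 - sqrt(5)/2)*conj(1) + 5*(3)*conj(1)]
      = (1/10)[(5) + (sqrt(5) + 5) + (5 - sqrt(5)) + (15)] = 30/10 = 3
  <chi_rho, chi_2> = (1/10)[1*(5)*conj(1) + 2*(sqrt(5)/2 + 5/2)*conj(1) + 2*(5/2 - sqrt(5)/2)*conj(1) + 5*(3)*conj(-1)]
      = (1/10)[(5) + (sqrt(5) + 5) + (5 - sqrt(5)) + (-15)] = 0/10 = 0
  <chi_rho, chi_3> = (1/10)[1*(5)*conj(2) + 2*(sqrt(5)/2 + 5/2)*conj(-1/2 + sqrt(5)/2) + 2*(5/2 - sqrt(5)/2)*conj(-sqrt(5)/2 - 1/2) + 5*(3)*conj(0)]
      = (1/10)[(10) + (2*sqrt(5)) + (-2*sqrt(5)) + (0)] = 10/10 = 1
  <chi_rho, chi_4> = (1/10)[1*(5)*conj(2) + 2*(sqrt(5)/2 + 5/2)*conj(-sqrt(5)/2 - 1/2) + 2*(5/2 - sqrt(5)/2)*conj(-1/2 + sqrt(5)/2) + 5*(3)*conj(0)]
      = (1/10)[(10) + (-3*sqrt(5) - 5) + (-5 + 3*sqrt(5)) + (0)] = 0/10 = 0
Dimension check: dim(rho) = sum (mult * dim) = 3*1 + 0*1 + 1*2 + 0*2 = 5 = chi_rho(e) = 5.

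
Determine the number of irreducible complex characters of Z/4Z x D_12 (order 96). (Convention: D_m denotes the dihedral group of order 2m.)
36

Why: The number of irreducible complex representations of a finite group equals its number of conjugacy classes. For a direct product, #classes(G x H) = #classes(G) * #classes(H). Z/4Z has 4 classes (abelian), D_12 has 9 classes, so 4 * 9 = 36, so Z/4Z x D_12 (order 96) has exactly 36 irreducible complex representations.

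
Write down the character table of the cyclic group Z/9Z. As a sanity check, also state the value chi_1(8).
Character table of Z/9Z (irreps indexed chi_0,...,chi_8 with chi_k(m) = zeta_9^(k*m), zeta_9 = exp(2*pi*i/9)):
  irrep \ class  {0} (size 1)  {1} (size 1)    {2} (size 1)    {3} (size 1)    {4} (size 1)    {5} (size 1)    {6} (size 1)    {7} (size 1)    {8} (size 1)  
  chi_0          1             1               1               1               1               1               1               1               1             
  chi_1          1             exp(2*I*pi/9)   exp(4*I*pi/9)   exp(2*I*pi/3)   exp(8*I*pi/9)   exp(-8*I*pi/9)  exp(-2*I*pi/3)  exp(-4*I*pi/9)  exp(-2*I*pi/9)
  chi_2          1             exp(4*I*pi/9)   exp(8*I*pi/9)   exp(-2*I*pi/3)  exp(-2*I*pi/9)  exp(2*I*pi/9)   exp(2*I*pi/3)   exp(-8*I*pi/9)  exp(-4*I*pi/9)
  chi_3          1             exp(2*I*pi/3)   exp(-2*I*pi/3)  1               exp(2*I*pi/3)   exp(-2*I*pi/3)  1               exp(2*I*pi/3)   exp(-2*I*pi/3)
  chi_4          1             exp(8*I*pi/9)   exp(-2*I*pi/9)  exp(2*I*pi/3)   exp(-4*I*pi/9)  exp(4*I*pi/9)   exp(-2*I*pi/3)  exp(2*I*pi/9)   exp(-8*I*pi/9)
  chi_5          1             exp(-8*I*pi/9)  exp(2*I*pi/9)   exp(-2*I*pi/3)  exp(4*I*pi/9)   exp(-4*I*pi/9)  exp(2*I*pi/3)   exp(-2*I*pi/9)  exp(8*I*pi/9) 
  chi_6          1             exp(-2*I*pi/3)  exp(2*I*pi/3)   1               exp(-2*I*pi/3)  exp(2*I*pi/3)   1               exp(-2*I*pi/3)  exp(2*I*pi/3) 
  chi_7          1             exp(-4*I*pi/9)  exp(-8*I*pi/9)  exp(2*I*pi/3)   exp(2*I*pi/9)   exp(-2*I*pi/9)  exp(-2*I*pi/3)  exp(8*I*pi/9)   exp(4*I*pi/9) 
  chi_8          1             exp(-2*I*pi/9)  exp(-4*I*pi/9)  exp(-2*I*pi/3)  exp(-8*I*pi/9)  exp(8*I*pi/9)   exp(2*I*pi/3)   exp(4*I*pi/9)   exp(2*I*pi/9) 

Spot check: chi_1(8) = zeta_9^(1*8) = zeta_9^8 = exp(-2*I*pi/9).

Reasoning: Z/9Z is abelian, so all 9 irreducible complex representations are 1-dimensional. They are given by chi_k(m) = zeta_9^(k*m) for k = 0,...,8. Row orthogonality: sum_m chi_k(m) conj(chi_l(m)) = 9 * [k = l].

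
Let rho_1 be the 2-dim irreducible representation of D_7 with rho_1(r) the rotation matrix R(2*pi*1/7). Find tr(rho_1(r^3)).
chi_{rho_1}(r^3) = 2*cos(2*pi*1*3/7) = -2*cos(pi/7)

rho_1(r^3) is rotation by angle 2*pi*1*3/7, whose trace is 2*cos(2*pi*1*3/7) = -2*cos(pi/7).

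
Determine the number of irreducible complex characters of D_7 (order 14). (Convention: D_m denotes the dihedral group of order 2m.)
5

Details: The number of irreducible complex representations of a finite group equals its number of conjugacy classes. D_7 has 5 conjugacy classes ((n+3)/2 for n odd), so D_7 (order 14) has exactly 5 irreducible complex representations.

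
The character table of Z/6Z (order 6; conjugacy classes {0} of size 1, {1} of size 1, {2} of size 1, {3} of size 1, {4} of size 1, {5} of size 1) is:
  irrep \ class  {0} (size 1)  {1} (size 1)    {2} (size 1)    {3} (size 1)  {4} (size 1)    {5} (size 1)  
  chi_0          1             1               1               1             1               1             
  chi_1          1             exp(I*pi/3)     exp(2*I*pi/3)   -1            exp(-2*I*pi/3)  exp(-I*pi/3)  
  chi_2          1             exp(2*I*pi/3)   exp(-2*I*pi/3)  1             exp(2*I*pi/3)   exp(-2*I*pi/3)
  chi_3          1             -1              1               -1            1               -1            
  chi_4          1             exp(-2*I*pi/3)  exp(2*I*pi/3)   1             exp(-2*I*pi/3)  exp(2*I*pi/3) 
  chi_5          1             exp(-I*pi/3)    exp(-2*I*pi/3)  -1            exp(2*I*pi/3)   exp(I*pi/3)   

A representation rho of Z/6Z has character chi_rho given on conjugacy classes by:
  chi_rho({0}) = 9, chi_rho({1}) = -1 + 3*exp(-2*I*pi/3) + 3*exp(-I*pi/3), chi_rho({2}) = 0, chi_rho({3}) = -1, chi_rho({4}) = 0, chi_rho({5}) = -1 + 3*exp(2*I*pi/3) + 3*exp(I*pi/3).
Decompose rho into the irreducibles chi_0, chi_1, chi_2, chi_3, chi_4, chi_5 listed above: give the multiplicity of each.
Multiplicities: chi_0: 1, chi_1: 0, chi_2: 0, chi_3: 2, chi_4: 3, chi_5: 3.

Working: Use <chi_rho, chi> = (1/|G|) sum_C |C| * chi_rho(C) * conj(chi(C)) with |G| = 6 for each irreducible chi in the table:
  <chi_rho, chi_0> = (1/6)[1*(9)*conj(1) + 1*(-1 + 3*exp(-2*I*pi/3) + 3*exp(-I*pi/3))*conj(1) + 1*(0)*conj(1) + 1*(-1)*conj(1) + 1*(0)*conj(1) + 1*(-1 + 3*exp(2*I*pi/3) + 3*exp(I*pi/3))*conj(1)]
      = (1/6)[(9) + (-1 + 3*exp(-2*I*pi/3) + 3*exp(-I*pi/3)) + (0) + (-1) + (0) + (-1 + 3*exp(2*I*pi/3) + 3*exp(I*pi/3))] = 6/6 = 1
  <chi_rho, chi_1> = (1/6)[1*(9)*conj(1) + 1*(-1 + 3*exp(-2*I*pi/3) + 3*exp(-I*pi/3))*conj(exp(I*pi/3)) + 1*(0)*conj(exp(2*I*pi/3)) + 1*(-1)*conj(-1) + 1*(0)*conj(exp(-2*I*pi/3)) + 1*(-1 + 3*exp(2*I*pi/3) + 3*exp(I*pi/3))*conj(exp(-I*pi/3))]
      = (1/6)[(9) + (-3 + 3*exp(-2*I*pi/3) - exp(-I*pi/3)) + (0) + (1) + (0) + (-3 - exp(I*pi/3) + 3*exp(2*I*pi/3))] = 0/6 = 0
  <chi_rho, chi_2> = (1/6)[1*(9)*conj(1) + 1*(-1 + 3*exp(-2*I*pi/3) + 3*exp(-I*pi/3))*conj(exp(2*I*pi/3)) + 1*(0)*conj(exp(-2*I*pi/3)) + 1*(-1)*conj(1) + 1*(0)*conj(exp(2*I*pi/3)) + 1*(-1 + 3*exp(2*I*pi/3) + 3*exp(I*pi/3))*conj(exp(-2*I*pi/3))]
      = (1/6)[(9) + (-3 - exp(-2*I*pi/3) + 3*exp(2*I*pi/3)) + (0) + (-1) + (0) + (-3 + 3*exp(-2*I*pi/3) - exp(2*I*pi/3))] = 0/6 = 0
  <chi_rho, chi_3> = (1/6)[1*(9)*conj(1) + 1*(-1 + 3*exp(-2*I*pi/3) + 3*exp(-I*pi/3))*conj(-1) + 1*(0)*conj(1) + 1*(-1)*conj(-1) + 1*(0)*conj(1) + 1*(-1 + 3*exp(2*I*pi/3) + 3*exp(I*pi/3))*conj(-1)]
      = (1/6)[(9) + (1 - 3*exp(-I*pi/3) - 3*exp(-2*I*pi/3)) + (0) + (1) + (0) + (1 - 3*exp(I*pi/3) - 3*exp(2*I*pi/3))] = 12/6 = 2
  <chi_rho, chi_4> = (1/6)[1*(9)*conj(1) + 1*(-1 + 3*exp(-2*I*pi/3) + 3*exp(-I*pi/3))*conj(exp(-2*I*pi/3)) + 1*(0)*conj(exp(2*I*pi/3)) + 1*(-1)*conj(1) + 1*(0)*conj(exp(-2*I*pi/3)) + 1*(-1 + 3*exp(2*I*pi/3) + 3*exp(I*pi/3))*conj(exp(2*I*pi/3))]
      = (1/6)[(9) + (3 - exp(2*I*pi/3) + 3*exp(I*pi/3)) + (0) + (-1) + (0) + (3 + 3*exp(-I*pi/3) - exp(-2*I*pi/3))] = 18/6 = 3
  <chi_rho, chi_5> = (1/6)[1*(9)*conj(1) + 1*(-1 + 3*exp(-2*I*pi/3) + 3*exp(-I*pi/3))*conj(exp(-I*pi/3)) + 1*(0)*conj(exp(-2*I*pi/3)) + 1*(-1)*conj(-1) + 1*(0)*conj(exp(2*I*pi/3)) + 1*(-1 + 3*exp(2*I*pi/3) + 3*exp(I*pi/3))*conj(exp(I*pi/3))]
      = (1/6)[(9) + (3 + 3*exp(-I*pi/3) - exp(I*pi/3)) + (0) + (1) + (0) + (3 - exp(-I*pi/3) + 3*exp(I*pi/3))] = 18/6 = 3
(Exp terms are combined using exp(i*s)*conj(exp(i*t)) = exp(i*(s-t)), and sums of them are collapsed using the identity that for every m > 1 the m distinct m-th roots of unity sum to 0, e.g. 1 + exp(2*I*pi/3) + exp(-2*I*pi/3) = 0.)
Dimension check: dim(rho) = sum (mult * dim) = 1*1 + 0*1 + 0*1 + 2*1 + 3*1 + 3*1 = 9 = chi_rho(e) = 9.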